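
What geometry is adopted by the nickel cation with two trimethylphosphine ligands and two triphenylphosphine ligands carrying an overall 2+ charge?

Ligand charges: trimethylphosphine is neutral; triphenylphosphine is neutral. With an overall charge of +2 the nickel centre must be in the +2 oxidation state.
Group 10 minus oxidation state 2 gives a d⁸ configuration.
Coordination number: 4.
Trimethylphosphine and triphenylphosphine are strong-field ligands (high in the spectrochemical series).
A 3d d⁸ ion with strong-field ligands gains enough CFSE to favour square planar over tetrahedral.

square planar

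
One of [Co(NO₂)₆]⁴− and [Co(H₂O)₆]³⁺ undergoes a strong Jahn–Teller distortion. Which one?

[Co(NO₂)₆]⁴−: Each nitro (N-bound nitrite) is −1; balancing the −4 overall charge requires Co(II). Co sits in group 9, so the d-electron count is 9 − 2 = 7. Nitro (N-bound nitrite) is a strong-field ligand (high in the spectrochemical series) for a first-row metal, so the complex is low-spin. The t₂g⁶e_g¹ (low-spin) configuration has an unevenly filled e_g set; the Jahn–Teller theorem predicts a tetragonal distortion (typically axial elongation) to lift the degeneracy.
[Co(H₂O)₆]³⁺: Summing ligand charges against the +3 overall charge gives an oxidation state of +3 for cobalt. Cobalt is a group-9 element; Co(III) is therefore d⁶. Co(III) has an exceptionally large octahedral splitting and is low-spin with essentially every ligand except fluoride. The d⁶ configuration leaves the e_g set evenly filled (or empty) — no strong Jahn–Teller driving force.

[Co(NO₂)₆]⁴−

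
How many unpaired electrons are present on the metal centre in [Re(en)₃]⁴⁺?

3 unpaired electrons

Ethylenediamine is neutral; balancing the +4 overall charge requires Re(IV).
Re sits in group 7, so the d-electron count is 7 − 4 = 3.
Counting donor atoms: 3×ethylenediamine (bidentate) → 6 donors. Coordination number = 6.
In an octahedral field the d³ configuration is t₂g³e_g⁰ (only one arrangement possible), giving 3 unpaired electrons.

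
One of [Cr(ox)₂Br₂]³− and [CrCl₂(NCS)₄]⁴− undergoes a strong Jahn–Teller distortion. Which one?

[CrCl₂(NCS)₄]⁴−

[Cr(ox)₂Br₂]³−: Summing ligand charges against the −3 overall charge gives an oxidation state of +3 for chromium. Chromium is a group-6 element; Cr(III) is therefore d³. The d³ configuration leaves the e_g set evenly filled (or empty) — no strong Jahn–Teller driving force.
[CrCl₂(NCS)₄]⁴−: Ligand charges: each chloride is −1; each isothiocyanate is −1. With an overall charge of −4 the chromium centre must be in the +2 oxidation state. Chromium is a group-6 element; Cr(II) is therefore d⁴. Chloride and isothiocyanate are weak-field ligands for a first-row metal, so the complex is high-spin. The t₂g³e_g¹ (high-spin) configuration has an unevenly filled e_g set; the Jahn–Teller theorem predicts a tetragonal distortion (typically axial elongation) to lift the degeneracy.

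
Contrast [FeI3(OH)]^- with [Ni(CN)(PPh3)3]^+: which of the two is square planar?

[Ni(CN)(PPh3)3]^+

For [FeI3(OH)]^-: Each iodide is −1; each hydroxide is −1; balancing the −1 overall charge requires Fe(III). Group 8 minus oxidation state 3 gives a d⁵ configuration. A high-spin d⁵ ion has zero CFSE in either geometry, so four ligands adopt the sterically favoured tetrahedral geometry. → tetrahedral.
For [Ni(CN)(PPh3)3]^+: Ligand charges: each cyanide is −1; triphenylphosphine is neutral. With an overall charge of +1 the nickel centre must be in the +2 oxidation state. Ni sits in group 10, so the d-electron count is 10 − 2 = 8. Cyanide and triphenylphosphine are strong-field ligands (high in the spectrochemical series). A 3d d⁸ ion with strong-field ligands gains enough CFSE to favour square planar over tetrahedral. → square planar.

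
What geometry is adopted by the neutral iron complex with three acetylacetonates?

octahedral

Summing ligand charges against the 0 overall charge gives an oxidation state of +3 for iron.
Iron is a group-8 element; Fe(III) is therefore d⁵.
Counting donor atoms: 3×acetylacetonate (bidentate) → 6 donors. Coordination number = 6.
Six donors around a single metal centre give an octahedral coordination sphere.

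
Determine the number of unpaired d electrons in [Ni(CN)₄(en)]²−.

Each cyanide is −1; ethylenediamine is neutral; balancing the −2 overall charge requires Ni(II).
Nickel is a group-10 element; Ni(II) is therefore d⁸.
Counting donor atoms: 4×cyanide (monodentate) → 4 donors; 1×ethylenediamine (bidentate) → 2 donors. Coordination number = 6.
In an octahedral field the d⁸ configuration is t₂g⁶e_g² (only one arrangement possible), giving 2 unpaired electrons.

2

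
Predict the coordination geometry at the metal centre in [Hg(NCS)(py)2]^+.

trigonal planar

Summing ligand charges against the +1 overall charge gives an oxidation state of +2 for mercury.
Mercury is a group-12 element; Hg(II) is therefore d¹⁰.
With 3 monodentate ligands the coordination number is 3.
Three ligands around a d¹⁰ centre minimise repulsion in a trigonal-planar arrangement.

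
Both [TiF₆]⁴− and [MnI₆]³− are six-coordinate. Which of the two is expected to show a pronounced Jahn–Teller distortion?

[MnI₆]³−

[TiF₆]⁴−: Summing ligand charges against the −4 overall charge gives an oxidation state of +2 for titanium. Group 4 minus oxidation state 2 gives a d² configuration. The d² configuration leaves the e_g set evenly filled (or empty) — no strong Jahn–Teller driving force.
[MnI₆]³−: Ligand charges: each iodide is −1. With an overall charge of −3 the manganese centre must be in the +3 oxidation state. Mn sits in group 7, so the d-electron count is 7 − 3 = 4. Iodide is a weak-field ligand for a first-row metal, so the complex is high-spin. The t₂g³e_g¹ (high-spin) configuration has an unevenly filled e_g set; the Jahn–Teller theorem predicts a tetragonal distortion (typically axial elongation) to lift the degeneracy.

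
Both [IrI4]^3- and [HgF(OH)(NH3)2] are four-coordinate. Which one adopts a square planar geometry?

[IrI4]^3-

For [IrI4]^3-: Summing ligand charges against the −3 overall charge gives an oxidation state of +1 for iridium. Group 9 minus oxidation state 1 gives a d⁸ configuration. A 5d d⁸ ion has a large crystal-field splitting; square planar leaves the high-energy d_{x²−y²} orbital empty and maximises CFSE. → square planar.
For [HgF(OH)(NH3)2]: Ligand charges: each fluoride is −1; each hydroxide is −1; ammonia is neutral. With an overall charge of 0 the mercury centre must be in the +2 oxidation state. Mercury is a group-12 element; Hg(II) is therefore d¹⁰. A d¹⁰ ion has no crystal-field stabilisation preference between square planar and tetrahedral, so four ligands adopt the sterically favoured tetrahedral geometry. → tetrahedral.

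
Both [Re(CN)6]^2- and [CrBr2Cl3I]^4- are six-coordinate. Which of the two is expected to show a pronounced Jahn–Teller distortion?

[CrBr2Cl3I]^4-

[Re(CN)6]^2-: Summing ligand charges against the −2 overall charge gives an oxidation state of +4 for rhenium. Group 7 minus oxidation state 4 gives a d³ configuration. The d³ configuration leaves the e_g set evenly filled (or empty) — no strong Jahn–Teller driving force.
[CrBr2Cl3I]^4-: Ligand charges: each bromide is −1; each chloride is −1; each iodide is −1. With an overall charge of −4 the chromium centre must be in the +2 oxidation state. Chromium is a group-6 element; Cr(II) is therefore d⁴. Bromide, chloride, and iodide are weak-field ligands for a first-row metal, so the complex is high-spin. The t₂g³e_g¹ (high-spin) configuration has an unevenly filled e_g set; the Jahn–Teller theorem predicts a tetragonal distortion (typically axial elongation) to lift the degeneracy.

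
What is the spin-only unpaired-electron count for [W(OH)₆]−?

1

Ligand charges: each hydroxide is −1. With an overall charge of −1 the tungsten centre must be in the +5 oxidation state.
Group 6 minus oxidation state 5 gives a d¹ configuration.
In an octahedral field the d¹ configuration is t₂g¹e_g⁰ (only one arrangement possible), giving 1 unpaired electron.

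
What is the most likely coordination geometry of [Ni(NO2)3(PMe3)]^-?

Each nitro (N-bound nitrite) is −1; trimethylphosphine is neutral; balancing the −1 overall charge requires Ni(II).
Nickel is a group-10 element; Ni(II) is therefore d⁸.
With 4 monodentate ligands the coordination number is 4.
Nitro (N-bound nitrite) and trimethylphosphine are strong-field ligands (high in the spectrochemical series).
A 3d d⁸ ion with strong-field ligands gains enough CFSE to favour square planar over tetrahedral.

square planar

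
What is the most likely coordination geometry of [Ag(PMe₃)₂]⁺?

linear

Trimethylphosphine is neutral; balancing the +1 overall charge requires Ag(I).
Ag sits in group 11, so the d-electron count is 11 − 1 = 10.
Coordination number: 2.
A d¹⁰ ion with only two ligands adopts a linear arrangement (sp hybridisation; no CFSE preference).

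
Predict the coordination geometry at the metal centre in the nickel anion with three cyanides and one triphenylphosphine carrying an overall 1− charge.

Ligand charges: each cyanide is −1; triphenylphosphine is neutral. With an overall charge of −1 the nickel centre must be in the +2 oxidation state.
Nickel is a group-10 element; Ni(II) is therefore d⁸.
Coordination number: 4.
Cyanide and triphenylphosphine are strong-field ligands (high in the spectrochemical series).
A 3d d⁸ ion with strong-field ligands gains enough CFSE to favour square planar over tetrahedral.

square planar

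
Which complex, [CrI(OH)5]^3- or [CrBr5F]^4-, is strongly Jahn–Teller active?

[CrI(OH)5]^3-: Each iodide is −1; each hydroxide is −1; balancing the −3 overall charge requires Cr(III). Cr sits in group 6, so the d-electron count is 6 − 3 = 3. The d³ configuration leaves the e_g set evenly filled (or empty) — no strong Jahn–Teller driving force.
[CrBr5F]^4-: Ligand charges: each bromide is −1; each fluoride is −1. With an overall charge of −4 the chromium centre must be in the +2 oxidation state. Cr sits in group 6, so the d-electron count is 6 − 2 = 4. Bromide and fluoride are weak-field ligands for a first-row metal, so the complex is high-spin. The t₂g³e_g¹ (high-spin) configuration has an unevenly filled e_g set; the Jahn–Teller theorem predicts a tetragonal distortion (typically axial elongation) to lift the degeneracy.

[CrBr5F]^4-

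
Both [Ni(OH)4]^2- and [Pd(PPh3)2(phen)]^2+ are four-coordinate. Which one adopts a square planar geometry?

For [Ni(OH)4]^2-: Each hydroxide is −1; balancing the −2 overall charge requires Ni(II). Ni sits in group 10, so the d-electron count is 10 − 2 = 8. Hydroxide is a weak-field ligand. With weak-field ligands the CFSE gain from square planar is small, so a 3d d⁸ ion takes the sterically preferred tetrahedral geometry. → tetrahedral.
For [Pd(PPh3)2(phen)]^2+: Summing ligand charges against the +2 overall charge gives an oxidation state of +2 for palladium. Pd sits in group 10, so the d-electron count is 10 − 2 = 8. A 4d d⁸ ion has a large crystal-field splitting; square planar leaves the high-energy d_{x²−y²} orbital empty and maximises CFSE. → square planar.

[Pd(PPh3)2(phen)]^2+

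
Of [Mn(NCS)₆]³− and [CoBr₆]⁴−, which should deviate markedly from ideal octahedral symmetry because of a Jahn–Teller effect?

[Mn(NCS)₆]³−

[Mn(NCS)₆]³−: Summing ligand charges against the −3 overall charge gives an oxidation state of +3 for manganese. Mn sits in group 7, so the d-electron count is 7 − 3 = 4. Isothiocyanate is a weak-field ligand for a first-row metal, so the complex is high-spin. The t₂g³e_g¹ (high-spin) configuration has an unevenly filled e_g set; the Jahn–Teller theorem predicts a tetragonal distortion (typically axial elongation) to lift the degeneracy.
[CoBr₆]⁴−: Ligand charges: each bromide is −1. With an overall charge of −4 the cobalt centre must be in the +2 oxidation state. Group 9 minus oxidation state 2 gives a d⁷ configuration. Bromide is a weak-field ligand for a first-row metal, so the complex is high-spin. The d⁷ configuration leaves the e_g set evenly filled (or empty) — no strong Jahn–Teller driving force.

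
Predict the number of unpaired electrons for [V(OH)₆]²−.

Ligand charges: each hydroxide is −1. With an overall charge of −2 the vanadium centre must be in the +4 oxidation state.
Vanadium is a group-5 element; V(IV) is therefore d¹.
In an octahedral field the d¹ configuration is t₂g¹e_g⁰ (only one arrangement possible), giving 1 unpaired electron.

1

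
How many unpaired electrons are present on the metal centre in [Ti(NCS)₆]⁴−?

2 unpaired electrons

Each isothiocyanate is −1; balancing the −4 overall charge requires Ti(II).
Ti sits in group 4, so the d-electron count is 4 − 2 = 2.
In an octahedral field the d² configuration is t₂g²e_g⁰ (only one arrangement possible), giving 2 unpaired electrons.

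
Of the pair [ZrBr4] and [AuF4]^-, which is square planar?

For [ZrBr4]: Ligand charges: each bromide is −1. With an overall charge of 0 the zirconium centre must be in the +4 oxidation state. Zr sits in group 4, so the d-electron count is 4 − 4 = 0. A d⁰ ion has no crystal-field stabilisation preference between square planar and tetrahedral, so four ligands adopt the sterically favoured tetrahedral geometry. → tetrahedral.
For [AuF4]^-: Ligand charges: each fluoride is −1. With an overall charge of −1 the gold centre must be in the +3 oxidation state. Group 11 minus oxidation state 3 gives a d⁸ configuration. A 5d d⁸ ion has a large crystal-field splitting; square planar leaves the high-energy d_{x²−y²} orbital empty and maximises CFSE. → square planar.

[AuF4]^-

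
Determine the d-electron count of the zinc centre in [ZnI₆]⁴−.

d¹⁰

Each iodide is −1; balancing the −4 overall charge requires Zn(II).
Group 12 minus oxidation state 2 gives a d¹⁰ configuration.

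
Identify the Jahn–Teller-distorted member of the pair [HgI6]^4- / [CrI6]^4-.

[HgI6]^4-: Ligand charges: each iodide is −1. With an overall charge of −4 the mercury centre must be in the +2 oxidation state. Group 12 minus oxidation state 2 gives a d¹⁰ configuration. The d¹⁰ configuration leaves the e_g set evenly filled (or empty) — no strong Jahn–Teller driving force.
[CrI6]^4-: Summing ligand charges against the −4 overall charge gives an oxidation state of +2 for chromium. Cr sits in group 6, so the d-electron count is 6 − 2 = 4. Iodide is a weak-field ligand for a first-row metal, so the complex is high-spin. The t₂g³e_g¹ (high-spin) configuration has an unevenly filled e_g set; the Jahn–Teller theorem predicts a tetragonal distortion (typically axial elongation) to lift the degeneracy.

[CrI6]^4-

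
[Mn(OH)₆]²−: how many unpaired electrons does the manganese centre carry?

3

Each hydroxide is −1; balancing the −2 overall charge requires Mn(IV).
Group 7 minus oxidation state 4 gives a d³ configuration.
In an octahedral field the d³ configuration is t₂g³e_g⁰ (only one arrangement possible), giving 3 unpaired electrons.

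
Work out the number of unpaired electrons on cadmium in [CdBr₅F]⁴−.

Ligand charges: each bromide is −1; each fluoride is −1. With an overall charge of −4 the cadmium centre must be in the +2 oxidation state.
Cadmium is a group-12 element; Cd(II) is therefore d¹⁰.
In an octahedral field the d¹⁰ configuration is t₂g⁶e_g⁴, giving 0 unpaired electrons.

0 unpaired electrons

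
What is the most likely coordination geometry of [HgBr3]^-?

Ligand charges: each bromide is −1. With an overall charge of −1 the mercury centre must be in the +2 oxidation state.
Hg sits in group 12, so the d-electron count is 12 − 2 = 10.
With 3 monodentate ligands the coordination number is 3.
Three ligands around a d¹⁰ centre minimise repulsion in a trigonal-planar arrangement.

trigonal planar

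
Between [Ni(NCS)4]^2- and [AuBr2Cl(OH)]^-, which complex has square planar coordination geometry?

[AuBr2Cl(OH)]^-

For [Ni(NCS)4]^2-: Summing ligand charges against the −2 overall charge gives an oxidation state of +2 for nickel. Group 10 minus oxidation state 2 gives a d⁸ configuration. Isothiocyanate is a weak-field ligand. With weak-field ligands the CFSE gain from square planar is small, so a 3d d⁸ ion takes the sterically preferred tetrahedral geometry. → tetrahedral.
For [AuBr2Cl(OH)]^-: Summing ligand charges against the −1 overall charge gives an oxidation state of +3 for gold. Au sits in group 11, so the d-electron count is 11 − 3 = 8. A 5d d⁸ ion has a large crystal-field splitting; square planar leaves the high-energy d_{x²−y²} orbital empty and maximises CFSE. → square planar.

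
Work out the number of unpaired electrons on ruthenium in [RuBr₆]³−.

1

Each bromide is −1; balancing the −3 overall charge requires Ru(III).
Ru sits in group 8, so the d-electron count is 8 − 3 = 5.
The spin state decides the count: a 4d ion has a large Δₒ and is invariably low-spin.
An octahedral low-spin d⁵ ion is t₂g⁵e_g⁰, giving 1 unpaired electron.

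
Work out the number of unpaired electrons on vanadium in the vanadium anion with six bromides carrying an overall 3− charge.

2 unpaired electrons

Each bromide is −1; balancing the −3 overall charge requires V(III).
V sits in group 5, so the d-electron count is 5 − 3 = 2.
In an octahedral field the d² configuration is t₂g²e_g⁰ (only one arrangement possible), giving 2 unpaired electrons.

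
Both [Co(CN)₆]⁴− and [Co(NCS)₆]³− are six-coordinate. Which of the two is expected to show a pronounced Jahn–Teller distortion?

[Co(CN)₆]⁴−

[Co(CN)₆]⁴−: Ligand charges: each cyanide is −1. With an overall charge of −4 the cobalt centre must be in the +2 oxidation state. Cobalt is a group-9 element; Co(II) is therefore d⁷. Cyanide is a strong-field ligand (high in the spectrochemical series) for a first-row metal, so the complex is low-spin. The t₂g⁶e_g¹ (low-spin) configuration has an unevenly filled e_g set; the Jahn–Teller theorem predicts a tetragonal distortion (typically axial elongation) to lift the degeneracy.
[Co(NCS)₆]³−: Each isothiocyanate is −1; balancing the −3 overall charge requires Co(III). Cobalt is a group-9 element; Co(III) is therefore d⁶. Co(III) has an exceptionally large octahedral splitting and is low-spin with essentially every ligand except fluoride. The d⁶ configuration leaves the e_g set evenly filled (or empty) — no strong Jahn–Teller driving force.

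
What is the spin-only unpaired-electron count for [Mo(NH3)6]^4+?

Summing ligand charges against the +4 overall charge gives an oxidation state of +4 for molybdenum.
Molybdenum is a group-6 element; Mo(IV) is therefore d².
In an octahedral field the d² configuration is t₂g²e_g⁰ (only one arrangement possible), giving 2 unpaired electrons.

2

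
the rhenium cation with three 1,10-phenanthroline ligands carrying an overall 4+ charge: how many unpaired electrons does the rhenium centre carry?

Ligand charges: 1,10-phenanthroline is neutral. With an overall charge of +4 the rhenium centre must be in the +4 oxidation state.
Group 7 minus oxidation state 4 gives a d³ configuration.
Counting donor atoms: 3×1,10-phenanthroline (bidentate) → 6 donors. Coordination number = 6.
In an octahedral field the d³ configuration is t₂g³e_g⁰ (only one arrangement possible), giving 3 unpaired electrons.

3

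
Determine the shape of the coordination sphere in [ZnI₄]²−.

Each iodide is −1; balancing the −2 overall charge requires Zn(II).
Group 12 minus oxidation state 2 gives a d¹⁰ configuration.
With 4 monodentate ligands the coordination number is 4.
A d¹⁰ ion has no crystal-field stabilisation preference between square planar and tetrahedral, so four ligands adopt the sterically favoured tetrahedral geometry.

tetrahedral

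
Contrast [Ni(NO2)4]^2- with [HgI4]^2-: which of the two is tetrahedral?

For [Ni(NO2)4]^2-: Each nitro (N-bound nitrite) is −1; balancing the −2 overall charge requires Ni(II). Ni sits in group 10, so the d-electron count is 10 − 2 = 8. Nitro (N-bound nitrite) is a strong-field ligand (high in the spectrochemical series). A 3d d⁸ ion with strong-field ligands gains enough CFSE to favour square planar over tetrahedral. → square planar.
For [HgI4]^2-: Ligand charges: each iodide is −1. With an overall charge of −2 the mercury centre must be in the +2 oxidation state. Group 12 minus oxidation state 2 gives a d¹⁰ configuration. A d¹⁰ ion has no crystal-field stabilisation preference between square planar and tetrahedral, so four ligands adopt the sterically favoured tetrahedral geometry. → tetrahedral.

[HgI4]^2-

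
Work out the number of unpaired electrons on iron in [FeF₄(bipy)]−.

5

Each fluoride is −1; 2,2′-bipyridine is neutral; balancing the −1 overall charge requires Fe(III).
Iron is a group-8 element; Fe(III) is therefore d⁵.
Counting donor atoms: 4×fluoride (monodentate) → 4 donors; 1×2,2′-bipyridine (bidentate) → 2 donors. Coordination number = 6.
The spin state decides the count: Fluoride is a weak-field ligand for a first-row metal, so the complex is high-spin.
An octahedral high-spin d⁵ ion is t₂g³e_g², giving 5 unpaired electrons.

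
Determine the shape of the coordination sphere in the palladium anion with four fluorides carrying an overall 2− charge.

square planar

Each fluoride is −1; balancing the −2 overall charge requires Pd(II).
Palladium is a group-10 element; Pd(II) is therefore d⁸.
With 4 monodentate ligands the coordination number is 4.
A 4d d⁸ ion has a large crystal-field splitting; square planar leaves the high-energy d_{x²−y²} orbital empty and maximises CFSE.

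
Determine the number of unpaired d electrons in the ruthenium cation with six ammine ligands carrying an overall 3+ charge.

Ligand charges: ammonia is neutral. With an overall charge of +3 the ruthenium centre must be in the +3 oxidation state.
Ru sits in group 8, so the d-electron count is 8 − 3 = 5.
The spin state decides the count: a 4d ion has a large Δₒ and is invariably low-spin.
An octahedral low-spin d⁵ ion is t₂g⁵e_g⁰, giving 1 unpaired electron.

1 unpaired electron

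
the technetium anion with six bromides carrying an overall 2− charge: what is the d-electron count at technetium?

Ligand charges: each bromide is −1. With an overall charge of −2 the technetium centre must be in the +4 oxidation state.
Group 7 minus oxidation state 4 gives a d³ configuration.

d3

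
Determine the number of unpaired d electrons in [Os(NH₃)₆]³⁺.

1

Ligand charges: ammonia is neutral. With an overall charge of +3 the osmium centre must be in the +3 oxidation state.
Osmium is a group-8 element; Os(III) is therefore d⁵.
The spin state decides the count: a 5d ion has a large Δₒ and is invariably low-spin.
An octahedral low-spin d⁵ ion is t₂g⁵e_g⁰, giving 1 unpaired electron.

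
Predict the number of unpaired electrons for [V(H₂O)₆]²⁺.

3

Ligand charges: water is neutral. With an overall charge of +2 the vanadium centre must be in the +2 oxidation state.
Group 5 minus oxidation state 2 gives a d³ configuration.
In an octahedral field the d³ configuration is t₂g³e_g⁰ (only one arrangement possible), giving 3 unpaired electrons.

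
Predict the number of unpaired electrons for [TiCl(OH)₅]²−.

0 unpaired electrons

Summing ligand charges against the −2 overall charge gives an oxidation state of +4 for titanium.
Group 4 minus oxidation state 4 gives a d⁰ configuration.
In an octahedral field the d⁰ configuration is t₂g⁰e_g⁰, giving 0 unpaired electrons.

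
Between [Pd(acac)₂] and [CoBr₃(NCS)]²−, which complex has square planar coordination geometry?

For [Pd(acac)₂]: Each acetylacetonate is −1; balancing the 0 overall charge requires Pd(II). Pd sits in group 10, so the d-electron count is 10 − 2 = 8. A 4d d⁸ ion has a large crystal-field splitting; square planar leaves the high-energy d_{x²−y²} orbital empty and maximises CFSE. → square planar.
For [CoBr₃(NCS)]²−: Summing ligand charges against the −2 overall charge gives an oxidation state of +2 for cobalt. Co sits in group 9, so the d-electron count is 9 − 2 = 7. For a high-spin 3d d⁷ ion with weak-field ligands the small Δₜ gives little square-planar CFSE advantage, so four ligands adopt the sterically favoured tetrahedral geometry. → tetrahedral.

[Pd(acac)₂]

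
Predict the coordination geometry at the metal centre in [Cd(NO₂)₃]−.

trigonal planar

Each nitro (N-bound nitrite) is −1; balancing the −1 overall charge requires Cd(II).
Cadmium is a group-12 element; Cd(II) is therefore d¹⁰.
With 3 monodentate ligands the coordination number is 3.
Three ligands around a d¹⁰ centre minimise repulsion in a trigonal-planar arrangement.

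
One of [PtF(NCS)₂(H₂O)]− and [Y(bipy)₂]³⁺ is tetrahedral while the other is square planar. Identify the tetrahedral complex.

For [PtF(NCS)₂(H₂O)]−: Summing ligand charges against the −1 overall charge gives an oxidation state of +2 for platinum. Group 10 minus oxidation state 2 gives a d⁸ configuration. A 5d d⁸ ion has a large crystal-field splitting; square planar leaves the high-energy d_{x²−y²} orbital empty and maximises CFSE. → square planar.
For [Y(bipy)₂]³⁺: Summing ligand charges against the +3 overall charge gives an oxidation state of +3 for yttrium. Y sits in group 3, so the d-electron count is 3 − 3 = 0. A d⁰ ion has no crystal-field stabilisation preference between square planar and tetrahedral, so four ligands adopt the sterically favoured tetrahedral geometry. → tetrahedral.

[Y(bipy)₂]³⁺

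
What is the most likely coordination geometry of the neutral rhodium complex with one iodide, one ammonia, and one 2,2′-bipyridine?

square planar

Each iodide is −1; ammonia is neutral; 2,2′-bipyridine is neutral; balancing the 0 overall charge requires Rh(I).
Group 9 minus oxidation state 1 gives a d⁸ configuration.
Counting donor atoms: 1×iodide (monodentate) → 1 donor; 1×ammonia (monodentate) → 1 donor; 1×2,2′-bipyridine (bidentate) → 2 donors. Coordination number = 4.
A 4d d⁸ ion has a large crystal-field splitting; square planar leaves the high-energy d_{x²−y²} orbital empty and maximises CFSE.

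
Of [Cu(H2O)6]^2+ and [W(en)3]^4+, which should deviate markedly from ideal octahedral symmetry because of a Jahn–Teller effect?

[Cu(H2O)6]^2+: Summing ligand charges against the +2 overall charge gives an oxidation state of +2 for copper. Copper is a group-11 element; Cu(II) is therefore d⁹. The t₂g⁶e_g³ configuration has an unevenly filled e_g set; the Jahn–Teller theorem predicts a tetragonal distortion (typically axial elongation) to lift the degeneracy.
[W(en)3]^4+: Ethylenediamine is neutral; balancing the +4 overall charge requires W(IV). W sits in group 6, so the d-electron count is 6 − 4 = 2. The d² configuration leaves the e_g set evenly filled (or empty) — no strong Jahn–Teller driving force.

[Cu(H2O)6]^2+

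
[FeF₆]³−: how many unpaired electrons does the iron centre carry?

Each fluoride is −1; balancing the −3 overall charge requires Fe(III).
Fe sits in group 8, so the d-electron count is 8 − 3 = 5.
The spin state decides the count: Fluoride is a weak-field ligand for a first-row metal, so the complex is high-spin.
An octahedral high-spin d⁵ ion is t₂g³e_g², giving 5 unpaired electrons.

5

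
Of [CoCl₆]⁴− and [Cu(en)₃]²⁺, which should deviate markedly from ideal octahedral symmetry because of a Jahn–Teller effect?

[CoCl₆]⁴−: Ligand charges: each chloride is −1. With an overall charge of −4 the cobalt centre must be in the +2 oxidation state. Group 9 minus oxidation state 2 gives a d⁷ configuration. Chloride is a weak-field ligand for a first-row metal, so the complex is high-spin. The d⁷ configuration leaves the e_g set evenly filled (or empty) — no strong Jahn–Teller driving force.
[Cu(en)₃]²⁺: Summing ligand charges against the +2 overall charge gives an oxidation state of +2 for copper. Cu sits in group 11, so the d-electron count is 11 − 2 = 9. The t₂g⁶e_g³ configuration has an unevenly filled e_g set; the Jahn–Teller theorem predicts a tetragonal distortion (typically axial elongation) to lift the degeneracy.

[Cu(en)₃]²⁺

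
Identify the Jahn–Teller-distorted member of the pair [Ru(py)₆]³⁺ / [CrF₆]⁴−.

[CrF₆]⁴−

[Ru(py)₆]³⁺: Pyridine is neutral; balancing the +3 overall charge requires Ru(III). Ru sits in group 8, so the d-electron count is 8 − 3 = 5. A 4d ion has a large Δₒ and is invariably low-spin. The d⁵ configuration leaves the e_g set evenly filled (or empty) — no strong Jahn–Teller driving force.
[CrF₆]⁴−: Ligand charges: each fluoride is −1. With an overall charge of −4 the chromium centre must be in the +2 oxidation state. Group 6 minus oxidation state 2 gives a d⁴ configuration. Fluoride is a weak-field ligand for a first-row metal, so the complex is high-spin. The t₂g³e_g¹ (high-spin) configuration has an unevenly filled e_g set; the Jahn–Teller theorem predicts a tetragonal distortion (typically axial elongation) to lift the degeneracy.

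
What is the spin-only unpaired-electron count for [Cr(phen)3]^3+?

3 unpaired electrons

Ligand charges: 1,10-phenanthroline is neutral. With an overall charge of +3 the chromium centre must be in the +3 oxidation state.
Chromium is a group-6 element; Cr(III) is therefore d³.
Counting donor atoms: 3×1,10-phenanthroline (bidentate) → 6 donors. Coordination number = 6.
In an octahedral field the d³ configuration is t₂g³e_g⁰ (only one arrangement possible), giving 3 unpaired electrons.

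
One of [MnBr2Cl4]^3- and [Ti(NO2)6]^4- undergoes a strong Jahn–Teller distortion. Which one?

[MnBr2Cl4]^3-: Ligand charges: each bromide is −1; each chloride is −1. With an overall charge of −3 the manganese centre must be in the +3 oxidation state. Group 7 minus oxidation state 3 gives a d⁴ configuration. Bromide and chloride are weak-field ligands for a first-row metal, so the complex is high-spin. The t₂g³e_g¹ (high-spin) configuration has an unevenly filled e_g set; the Jahn–Teller theorem predicts a tetragonal distortion (typically axial elongation) to lift the degeneracy.
[Ti(NO2)6]^4-: Ligand charges: each nitro (N-bound nitrite) is −1. With an overall charge of −4 the titanium centre must be in the +2 oxidation state. Ti sits in group 4, so the d-electron count is 4 − 2 = 2. The d² configuration leaves the e_g set evenly filled (or empty) — no strong Jahn–Teller driving force.

[MnBr2Cl4]^3-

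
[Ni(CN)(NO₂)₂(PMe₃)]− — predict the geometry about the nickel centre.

square planar

Summing ligand charges against the −1 overall charge gives an oxidation state of +2 for nickel.
Ni sits in group 10, so the d-electron count is 10 − 2 = 8.
With 4 monodentate ligands the coordination number is 4.
Cyanide, nitro (N-bound nitrite), and trimethylphosphine are strong-field ligands (high in the spectrochemical series).
A 3d d⁸ ion with strong-field ligands gains enough CFSE to favour square planar over tetrahedral.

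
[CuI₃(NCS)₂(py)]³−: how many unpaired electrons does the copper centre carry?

Ligand charges: each iodide is −1; each isothiocyanate is −1; pyridine is neutral. With an overall charge of −3 the copper centre must be in the +2 oxidation state.
Cu sits in group 11, so the d-electron count is 11 − 2 = 9.
In an octahedral field the d⁹ configuration is t₂g⁶e_g³ (only one arrangement possible), giving 1 unpaired electron.

1 unpaired electron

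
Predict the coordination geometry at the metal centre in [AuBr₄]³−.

tetrahedral

Each bromide is −1; balancing the −3 overall charge requires Au(I).
Au sits in group 11, so the d-electron count is 11 − 1 = 10.
Coordination number: 4.
A d¹⁰ ion has no crystal-field stabilisation preference between square planar and tetrahedral, so four ligands adopt the sterically favoured tetrahedral geometry.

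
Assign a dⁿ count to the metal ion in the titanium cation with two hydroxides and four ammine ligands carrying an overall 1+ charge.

Each hydroxide is −1; ammonia is neutral; balancing the +1 overall charge requires Ti(III).
Titanium is a group-4 element; Ti(III) is therefore d¹.

d1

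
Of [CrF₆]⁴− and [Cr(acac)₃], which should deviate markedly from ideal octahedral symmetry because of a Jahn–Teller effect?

[CrF₆]⁴−: Each fluoride is −1; balancing the −4 overall charge requires Cr(II). Chromium is a group-6 element; Cr(II) is therefore d⁴. Fluoride is a weak-field ligand for a first-row metal, so the complex is high-spin. The t₂g³e_g¹ (high-spin) configuration has an unevenly filled e_g set; the Jahn–Teller theorem predicts a tetragonal distortion (typically axial elongation) to lift the degeneracy.
[Cr(acac)₃]: Summing ligand charges against the 0 overall charge gives an oxidation state of +3 for chromium. Cr sits in group 6, so the d-electron count is 6 − 3 = 3. The d³ configuration leaves the e_g set evenly filled (or empty) — no strong Jahn–Teller driving force.

[CrF₆]⁴−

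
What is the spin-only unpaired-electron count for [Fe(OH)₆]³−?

Each hydroxide is −1; balancing the −3 overall charge requires Fe(III).
Group 8 minus oxidation state 3 gives a d⁵ configuration.
The spin state decides the count: Hydroxide is a weak-field ligand for a first-row metal, so the complex is high-spin.
An octahedral high-spin d⁵ ion is t₂g³e_g², giving 5 unpaired electrons.

5 unpaired electrons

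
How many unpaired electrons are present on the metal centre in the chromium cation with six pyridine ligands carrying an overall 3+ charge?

Summing ligand charges against the +3 overall charge gives an oxidation state of +3 for chromium.
Cr sits in group 6, so the d-electron count is 6 − 3 = 3.
In an octahedral field the d³ configuration is t₂g³e_g⁰ (only one arrangement possible), giving 3 unpaired electrons.

3 unpaired electrons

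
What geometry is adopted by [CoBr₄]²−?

Ligand charges: each bromide is −1. With an overall charge of −2 the cobalt centre must be in the +2 oxidation state.
Co sits in group 9, so the d-electron count is 9 − 2 = 7.
With 4 monodentate ligands the coordination number is 4.
Bromide is a weak-field ligand.
For a high-spin 3d d⁷ ion with weak-field ligands the small Δₜ gives little square-planar CFSE advantage, so four ligands adopt the sterically favoured tetrahedral geometry.

tetrahedral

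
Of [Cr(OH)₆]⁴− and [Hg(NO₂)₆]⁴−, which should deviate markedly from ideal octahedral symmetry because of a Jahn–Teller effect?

[Cr(OH)₆]⁴−

[Cr(OH)₆]⁴−: Each hydroxide is −1; balancing the −4 overall charge requires Cr(II). Group 6 minus oxidation state 2 gives a d⁴ configuration. Hydroxide is a weak-field ligand for a first-row metal, so the complex is high-spin. The t₂g³e_g¹ (high-spin) configuration has an unevenly filled e_g set; the Jahn–Teller theorem predicts a tetragonal distortion (typically axial elongation) to lift the degeneracy.
[Hg(NO₂)₆]⁴−: Ligand charges: each nitro (N-bound nitrite) is −1. With an overall charge of −4 the mercury centre must be in the +2 oxidation state. Hg sits in group 12, so the d-electron count is 12 − 2 = 10. The d¹⁰ configuration leaves the e_g set evenly filled (or empty) — no strong Jahn–Teller driving force.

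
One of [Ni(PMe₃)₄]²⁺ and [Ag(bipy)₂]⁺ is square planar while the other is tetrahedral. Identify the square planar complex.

For [Ni(PMe₃)₄]²⁺: Trimethylphosphine is neutral; balancing the +2 overall charge requires Ni(II). Nickel is a group-10 element; Ni(II) is therefore d⁸. Trimethylphosphine is a strong-field ligand (high in the spectrochemical series). A 3d d⁸ ion with strong-field ligands gains enough CFSE to favour square planar over tetrahedral. → square planar.
For [Ag(bipy)₂]⁺: Ligand charges: 2,2′-bipyridine is neutral. With an overall charge of +1 the silver centre must be in the +1 oxidation state. Group 11 minus oxidation state 1 gives a d¹⁰ configuration. A d¹⁰ ion has no crystal-field stabilisation preference between square planar and tetrahedral, so four ligands adopt the sterically favoured tetrahedral geometry. → tetrahedral.

[Ni(PMe₃)₄]²⁺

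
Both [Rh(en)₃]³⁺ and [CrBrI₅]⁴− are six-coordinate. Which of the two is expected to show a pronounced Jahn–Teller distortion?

[CrBrI₅]⁴−

[Rh(en)₃]³⁺: Ligand charges: ethylenediamine is neutral. With an overall charge of +3 the rhodium centre must be in the +3 oxidation state. Rhodium is a group-9 element; Rh(III) is therefore d⁶. A 4d ion has a large Δₒ and is invariably low-spin. The d⁶ configuration leaves the e_g set evenly filled (or empty) — no strong Jahn–Teller driving force.
[CrBrI₅]⁴−: Summing ligand charges against the −4 overall charge gives an oxidation state of +2 for chromium. Group 6 minus oxidation state 2 gives a d⁴ configuration. Bromide and iodide are weak-field ligands for a first-row metal, so the complex is high-spin. The t₂g³e_g¹ (high-spin) configuration has an unevenly filled e_g set; the Jahn–Teller theorem predicts a tetragonal distortion (typically axial elongation) to lift the degeneracy.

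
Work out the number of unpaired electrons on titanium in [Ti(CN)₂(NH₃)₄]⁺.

Each cyanide is −1; ammonia is neutral; balancing the +1 overall charge requires Ti(III).
Titanium is a group-4 element; Ti(III) is therefore d¹.
In an octahedral field the d¹ configuration is t₂g¹e_g⁰ (only one arrangement possible), giving 1 unpaired electron.

1 unpaired electron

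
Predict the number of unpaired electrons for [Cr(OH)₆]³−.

Ligand charges: each hydroxide is −1. With an overall charge of −3 the chromium centre must be in the +3 oxidation state.
Group 6 minus oxidation state 3 gives a d³ configuration.
In an octahedral field the d³ configuration is t₂g³e_g⁰ (only one arrangement possible), giving 3 unpaired electrons.

3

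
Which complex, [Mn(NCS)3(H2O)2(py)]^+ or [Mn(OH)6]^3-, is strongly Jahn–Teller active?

[Mn(NCS)3(H2O)2(py)]^+: Summing ligand charges against the +1 overall charge gives an oxidation state of +4 for manganese. Mn sits in group 7, so the d-electron count is 7 − 4 = 3. The d³ configuration leaves the e_g set evenly filled (or empty) — no strong Jahn–Teller driving force.
[Mn(OH)6]^3-: Ligand charges: each hydroxide is −1. With an overall charge of −3 the manganese centre must be in the +3 oxidation state. Mn sits in group 7, so the d-electron count is 7 − 3 = 4. Hydroxide is a weak-field ligand for a first-row metal, so the complex is high-spin. The t₂g³e_g¹ (high-spin) configuration has an unevenly filled e_g set; the Jahn–Teller theorem predicts a tetragonal distortion (typically axial elongation) to lift the degeneracy.

[Mn(OH)6]^3-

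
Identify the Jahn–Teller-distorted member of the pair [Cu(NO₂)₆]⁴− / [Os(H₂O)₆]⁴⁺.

[Cu(NO₂)₆]⁴−

[Cu(NO₂)₆]⁴−: Summing ligand charges against the −4 overall charge gives an oxidation state of +2 for copper. Group 11 minus oxidation state 2 gives a d⁹ configuration. The t₂g⁶e_g³ configuration has an unevenly filled e_g set; the Jahn–Teller theorem predicts a tetragonal distortion (typically axial elongation) to lift the degeneracy.
[Os(H₂O)₆]⁴⁺: Ligand charges: water is neutral. With an overall charge of +4 the osmium centre must be in the +4 oxidation state. Group 8 minus oxidation state 4 gives a d⁴ configuration. A 5d ion has a large Δₒ and is invariably low-spin. The d⁴ configuration leaves the e_g set evenly filled (or empty) — no strong Jahn–Teller driving force.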